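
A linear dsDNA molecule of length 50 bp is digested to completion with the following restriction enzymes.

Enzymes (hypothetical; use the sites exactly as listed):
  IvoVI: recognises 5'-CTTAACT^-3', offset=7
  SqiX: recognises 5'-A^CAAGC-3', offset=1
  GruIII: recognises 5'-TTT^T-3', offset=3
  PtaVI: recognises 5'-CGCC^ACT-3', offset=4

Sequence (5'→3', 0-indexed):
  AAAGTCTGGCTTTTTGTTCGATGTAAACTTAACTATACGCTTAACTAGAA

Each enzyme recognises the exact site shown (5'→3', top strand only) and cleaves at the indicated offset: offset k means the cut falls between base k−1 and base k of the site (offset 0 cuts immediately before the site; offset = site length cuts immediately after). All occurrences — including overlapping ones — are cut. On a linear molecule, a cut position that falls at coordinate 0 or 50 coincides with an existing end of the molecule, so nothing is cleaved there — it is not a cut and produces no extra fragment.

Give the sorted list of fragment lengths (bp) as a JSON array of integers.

[1,4,12,13,20]

Scan for sites:
  IvoVI (CTTAACT, off=7): starts [27, 39] → cuts [34, 46]
  SqiX (ACAAGC, off=1): no sites
  GruIII (TTTT, off=3): starts [10, 11] → cuts [13, 14]
  PtaVI (CGCCACT, off=4): no sites

Pooled cuts: [13, 14, 34, 46]

Fragment lengths:
  [0,13): 13 bp
  [13,14): 1 bp
  [14,34): 20 bp
  [34,46): 12 bp
  [46,50): 4 bp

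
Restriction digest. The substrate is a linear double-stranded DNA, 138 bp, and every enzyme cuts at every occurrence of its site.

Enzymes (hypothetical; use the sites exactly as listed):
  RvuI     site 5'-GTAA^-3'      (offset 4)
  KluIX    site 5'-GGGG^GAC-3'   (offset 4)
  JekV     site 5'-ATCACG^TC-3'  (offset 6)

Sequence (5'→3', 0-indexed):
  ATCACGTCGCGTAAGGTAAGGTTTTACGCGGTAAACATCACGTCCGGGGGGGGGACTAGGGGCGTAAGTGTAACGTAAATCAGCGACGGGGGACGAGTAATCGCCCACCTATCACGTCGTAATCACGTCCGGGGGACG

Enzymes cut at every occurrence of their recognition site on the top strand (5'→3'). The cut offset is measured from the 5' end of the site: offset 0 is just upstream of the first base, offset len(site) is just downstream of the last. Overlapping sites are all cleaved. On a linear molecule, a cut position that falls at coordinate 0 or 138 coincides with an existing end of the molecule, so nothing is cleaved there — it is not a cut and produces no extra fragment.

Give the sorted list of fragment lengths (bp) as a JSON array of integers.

Per-enzyme occurrences:
  RvuI (GTAA, off=4): starts [10, 15, 30, 63, 69, 74, 96, 118] → cuts [14, 19, 34, 67, 73, 78, 100, 122]
  KluIX (GGGGGAC, off=4): starts [49, 87, 130] → cuts [53, 91, 134]
  JekV (ATCACGTC, off=6): starts [0, 36, 110, 121] → cuts [6, 42, 116, 127]

All cut coordinates (distinct, sorted): [6, 14, 19, 34, 42, 53, 67, 73, 78, 91, 100, 116, 122, 127, 134]

Fragment lengths:
  [0,6): 6 bp
  [6,14): 8 bp
  [14,19): 5 bp
  [19,34): 15 bp
  [34,42): 8 bp
  [42,53): 11 bp
  [53,67): 14 bp
  [67,73): 6 bp
  [73,78): 5 bp
  [78,91): 13 bp
  [91,100): 9 bp
  [100,116): 16 bp
  [116,122): 6 bp
  [122,127): 5 bp
  [127,134): 7 bp
  [134,138): 4 bp

[4,5,5,5,6,6,6,7,8,8,9,11,13,14,15,16]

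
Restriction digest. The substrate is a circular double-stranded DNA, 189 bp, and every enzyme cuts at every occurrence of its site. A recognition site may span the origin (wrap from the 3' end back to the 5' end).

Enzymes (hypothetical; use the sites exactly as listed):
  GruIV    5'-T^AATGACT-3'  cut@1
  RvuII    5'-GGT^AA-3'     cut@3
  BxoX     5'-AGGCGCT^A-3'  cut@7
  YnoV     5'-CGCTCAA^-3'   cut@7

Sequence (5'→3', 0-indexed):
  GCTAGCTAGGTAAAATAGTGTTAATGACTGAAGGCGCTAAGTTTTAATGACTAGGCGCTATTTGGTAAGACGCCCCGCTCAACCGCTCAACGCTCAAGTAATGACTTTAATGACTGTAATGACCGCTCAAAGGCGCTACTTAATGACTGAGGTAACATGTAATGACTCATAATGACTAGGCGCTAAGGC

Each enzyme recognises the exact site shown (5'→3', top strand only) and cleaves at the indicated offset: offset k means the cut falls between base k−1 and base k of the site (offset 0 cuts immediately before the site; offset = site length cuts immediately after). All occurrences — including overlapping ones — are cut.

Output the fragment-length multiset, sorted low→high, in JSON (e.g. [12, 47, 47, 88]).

Site scan:
  GruIV TAATGACT/1: at [21, 44, 98, 107, 140, 159, 169] ⇒ [22, 45, 99, 108, 141, 160, 170]
  RvuII GGTAA/3: at [8, 63, 150] ⇒ [11, 66, 153]
  BxoX AGGCGCTA/7: at [31, 52, 130, 177, 185] ⇒ [3, 38, 59, 137, 184]
  YnoV CGCTCAA/7: at [75, 83, 90, 123] ⇒ [82, 90, 97, 130]

All cut coordinates (distinct, sorted): [3, 11, 22, 38, 45, 59, 66, 82, 90, 97, 99, 108, 130, 137, 141, 153, 160, 170, 184]

Fragments:
  3→11: 8 bp
  11→22: 11 bp
  22→38: 16 bp
  38→45: 7 bp
  45→59: 14 bp
  59→66: 7 bp
  66→82: 16 bp
  82→90: 8 bp
  90→97: 7 bp
  97→99: 2 bp
  99→108: 9 bp
  108→130: 22 bp
  130→137: 7 bp
  137→141: 4 bp
  141→153: 12 bp
  153→160: 7 bp
  160→170: 10 bp
  170→184: 14 bp
  184→3 (wrap): 189-184+3 = 8 bp

[2,4,7,7,7,7,7,8,8,8,9,10,11,12,14,14,16,16,22]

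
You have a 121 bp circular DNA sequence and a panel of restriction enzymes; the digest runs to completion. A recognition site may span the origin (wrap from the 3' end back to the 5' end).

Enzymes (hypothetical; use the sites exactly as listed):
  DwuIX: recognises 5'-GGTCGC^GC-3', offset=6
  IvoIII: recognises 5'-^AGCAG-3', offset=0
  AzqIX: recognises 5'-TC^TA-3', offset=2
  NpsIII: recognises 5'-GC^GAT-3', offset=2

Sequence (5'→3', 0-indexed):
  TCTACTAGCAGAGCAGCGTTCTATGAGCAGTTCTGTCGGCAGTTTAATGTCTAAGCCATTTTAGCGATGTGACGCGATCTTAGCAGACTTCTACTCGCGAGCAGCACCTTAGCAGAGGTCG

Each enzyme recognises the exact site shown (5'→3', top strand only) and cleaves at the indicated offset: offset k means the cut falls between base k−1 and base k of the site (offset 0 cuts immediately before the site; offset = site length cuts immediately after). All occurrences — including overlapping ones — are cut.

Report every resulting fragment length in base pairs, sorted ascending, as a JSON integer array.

[4,4,5,6,8,10,10,10,11,13,14,26]

Per-enzyme occurrences:
  DwuIX (GGTCGCGC, off=6): no sites
  IvoIII (AGCAG, off=0): starts [6, 11, 25, 81, 99, 110] → cuts [6, 11, 25, 81, 99, 110]
  AzqIX (TCTA, off=2): starts [0, 19, 49, 89] → cuts [2, 21, 51, 91]
  NpsIII (GCGAT, off=2): starts [63, 73] → cuts [65, 75]

Pooled cuts: [2, 6, 11, 21, 25, 51, 65, 75, 81, 91, 99, 110]

Fragment lengths:
  2→6: 4 bp
  6→11: 5 bp
  11→21: 10 bp
  21→25: 4 bp
  25→51: 26 bp
  51→65: 14 bp
  65→75: 10 bp
  75→81: 6 bp
  81→91: 10 bp
  91→99: 8 bp
  99→110: 11 bp
  110→2 (wrap): 121-110+2 = 13 bp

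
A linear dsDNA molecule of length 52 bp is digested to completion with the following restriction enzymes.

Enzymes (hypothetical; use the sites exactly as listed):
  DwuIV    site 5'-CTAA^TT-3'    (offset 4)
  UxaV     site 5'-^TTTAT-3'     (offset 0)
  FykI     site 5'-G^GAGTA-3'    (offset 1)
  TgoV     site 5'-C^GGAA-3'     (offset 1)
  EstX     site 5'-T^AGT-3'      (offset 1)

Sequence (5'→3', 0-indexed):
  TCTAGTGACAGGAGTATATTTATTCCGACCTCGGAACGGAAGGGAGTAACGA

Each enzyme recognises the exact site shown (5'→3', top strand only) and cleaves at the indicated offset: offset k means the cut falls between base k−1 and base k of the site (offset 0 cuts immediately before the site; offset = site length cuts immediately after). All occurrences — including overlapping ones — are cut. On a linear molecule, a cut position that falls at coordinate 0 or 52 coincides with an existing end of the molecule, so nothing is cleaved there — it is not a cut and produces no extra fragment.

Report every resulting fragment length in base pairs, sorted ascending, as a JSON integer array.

[3,5,6,7,8,9,14]

Scan for sites:
  DwuIV (CTAATT, off=4): no sites
  UxaV (TTTAT, off=0): starts [18] → cuts [18]
  FykI (GGAGTA, off=1): starts [10, 42] → cuts [11, 43]
  TgoV (CGGAA, off=1): starts [31, 36] → cuts [32, 37]
  EstX (TAGT, off=1): starts [2] → cuts [3]

All cut coordinates (distinct, sorted): [3, 11, 18, 32, 37, 43]

Fragments:
  [0,3): 3 bp
  [3,11): 8 bp
  [11,18): 7 bp
  [18,32): 14 bp
  [32,37): 5 bp
  [37,43): 6 bp
  [43,52): 9 bp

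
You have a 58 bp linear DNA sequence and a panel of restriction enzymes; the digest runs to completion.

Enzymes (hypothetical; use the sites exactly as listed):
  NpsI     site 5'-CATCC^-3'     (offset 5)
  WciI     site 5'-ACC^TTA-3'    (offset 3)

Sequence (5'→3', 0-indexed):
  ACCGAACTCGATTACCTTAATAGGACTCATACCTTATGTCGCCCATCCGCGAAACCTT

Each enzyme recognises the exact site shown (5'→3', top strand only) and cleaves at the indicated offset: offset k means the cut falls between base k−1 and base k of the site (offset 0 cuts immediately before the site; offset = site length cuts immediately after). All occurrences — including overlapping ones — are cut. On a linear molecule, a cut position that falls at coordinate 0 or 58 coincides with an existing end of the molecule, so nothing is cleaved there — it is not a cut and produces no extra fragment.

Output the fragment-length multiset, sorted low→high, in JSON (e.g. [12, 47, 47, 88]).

Per-enzyme occurrences:
  NpsI CATCC/5: at [43] ⇒ [48]
  WciI ACCTTA/3: at [13, 30] ⇒ [16, 33]

Pooled cuts: [16, 33, 48]

Fragments:
  [0,16): 16 bp
  [16,33): 17 bp
  [33,48): 15 bp
  [48,58): 10 bp

[10,15,16,17]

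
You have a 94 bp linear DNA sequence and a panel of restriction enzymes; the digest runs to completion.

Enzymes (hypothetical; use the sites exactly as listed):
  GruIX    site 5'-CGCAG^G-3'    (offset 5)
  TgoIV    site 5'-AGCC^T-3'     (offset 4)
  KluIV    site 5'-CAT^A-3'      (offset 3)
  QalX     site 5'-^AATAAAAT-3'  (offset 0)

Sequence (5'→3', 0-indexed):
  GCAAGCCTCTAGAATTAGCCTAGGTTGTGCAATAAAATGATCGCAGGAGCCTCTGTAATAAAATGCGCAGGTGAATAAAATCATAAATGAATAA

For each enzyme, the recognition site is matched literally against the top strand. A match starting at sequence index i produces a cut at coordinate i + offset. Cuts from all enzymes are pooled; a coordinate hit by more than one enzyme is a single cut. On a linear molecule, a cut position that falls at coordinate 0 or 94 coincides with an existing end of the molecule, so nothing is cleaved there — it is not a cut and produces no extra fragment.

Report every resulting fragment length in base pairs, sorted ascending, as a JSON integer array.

Scan for sites:
  GruIX CGCAGG/5: at [41, 65] ⇒ [46, 70]
  TgoIV AGCCT/4: at [3, 16, 47] ⇒ [7, 20, 51]
  KluIV CATA/3: at [81] ⇒ [84]
  QalX AATAAAAT/0: at [30, 56, 73] ⇒ [30, 56, 73]

All cut coordinates (distinct, sorted): [7, 20, 30, 46, 51, 56, 70, 73, 84]

Fragment lengths:
  [0,7): 7 bp
  [7,20): 13 bp
  [20,30): 10 bp
  [30,46): 16 bp
  [46,51): 5 bp
  [51,56): 5 bp
  [56,70): 14 bp
  [70,73): 3 bp
  [73,84): 11 bp
  [84,94): 10 bp

[3,5,5,7,10,10,11,13,14,16]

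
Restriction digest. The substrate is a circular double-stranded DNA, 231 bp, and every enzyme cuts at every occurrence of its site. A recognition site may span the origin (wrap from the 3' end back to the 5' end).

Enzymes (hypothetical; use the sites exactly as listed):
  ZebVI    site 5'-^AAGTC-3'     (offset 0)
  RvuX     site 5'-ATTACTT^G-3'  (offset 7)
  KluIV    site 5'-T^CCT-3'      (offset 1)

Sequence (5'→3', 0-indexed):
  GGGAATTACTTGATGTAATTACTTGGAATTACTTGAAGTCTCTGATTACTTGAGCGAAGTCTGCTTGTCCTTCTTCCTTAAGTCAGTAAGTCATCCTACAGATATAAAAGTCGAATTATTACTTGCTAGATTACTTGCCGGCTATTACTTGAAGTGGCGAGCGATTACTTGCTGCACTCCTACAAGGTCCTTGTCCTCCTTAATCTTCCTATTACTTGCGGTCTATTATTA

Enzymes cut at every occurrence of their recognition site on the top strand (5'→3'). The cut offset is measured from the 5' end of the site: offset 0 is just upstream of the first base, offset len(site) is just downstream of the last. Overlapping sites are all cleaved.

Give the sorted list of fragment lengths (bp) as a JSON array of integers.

[1,3,4,5,6,7,7,8,8,10,10,10,10,12,12,13,13,14,16,17,20,25]

Site scan:
  ZebVI (AAGTC, off=0): starts [35, 56, 79, 87, 107] → cuts [35, 56, 79, 87, 107]
  RvuX (ATTACTTG, off=7): starts [4, 17, 27, 44, 117, 129, 143, 163, 210] → cuts [11, 24, 34, 51, 124, 136, 150, 170, 217]
  KluIV (TCCT, off=1): starts [67, 74, 93, 177, 187, 193, 196, 206] → cuts [68, 75, 94, 178, 188, 194, 197, 207]

All cut coordinates (distinct, sorted): [11, 24, 34, 35, 51, 56, 68, 75, 79, 87, 94, 107, 124, 136, 150, 170, 178, 188, 194, 197, 207, 217]

Fragment lengths:
  11→24: 13 bp
  24→34: 10 bp
  34→35: 1 bp
  35→51: 16 bp
  51→56: 5 bp
  56→68: 12 bp
  68→75: 7 bp
  75→79: 4 bp
  79→87: 8 bp
  87→94: 7 bp
  94→107: 13 bp
  107→124: 17 bp
  124→136: 12 bp
  136→150: 14 bp
  150→170: 20 bp
  170→178: 8 bp
  178→188: 10 bp
  188→194: 6 bp
  194→197: 3 bp
  197→207: 10 bp
  207→217: 10 bp
  217→11 (wrap): 231-217+11 = 25 bp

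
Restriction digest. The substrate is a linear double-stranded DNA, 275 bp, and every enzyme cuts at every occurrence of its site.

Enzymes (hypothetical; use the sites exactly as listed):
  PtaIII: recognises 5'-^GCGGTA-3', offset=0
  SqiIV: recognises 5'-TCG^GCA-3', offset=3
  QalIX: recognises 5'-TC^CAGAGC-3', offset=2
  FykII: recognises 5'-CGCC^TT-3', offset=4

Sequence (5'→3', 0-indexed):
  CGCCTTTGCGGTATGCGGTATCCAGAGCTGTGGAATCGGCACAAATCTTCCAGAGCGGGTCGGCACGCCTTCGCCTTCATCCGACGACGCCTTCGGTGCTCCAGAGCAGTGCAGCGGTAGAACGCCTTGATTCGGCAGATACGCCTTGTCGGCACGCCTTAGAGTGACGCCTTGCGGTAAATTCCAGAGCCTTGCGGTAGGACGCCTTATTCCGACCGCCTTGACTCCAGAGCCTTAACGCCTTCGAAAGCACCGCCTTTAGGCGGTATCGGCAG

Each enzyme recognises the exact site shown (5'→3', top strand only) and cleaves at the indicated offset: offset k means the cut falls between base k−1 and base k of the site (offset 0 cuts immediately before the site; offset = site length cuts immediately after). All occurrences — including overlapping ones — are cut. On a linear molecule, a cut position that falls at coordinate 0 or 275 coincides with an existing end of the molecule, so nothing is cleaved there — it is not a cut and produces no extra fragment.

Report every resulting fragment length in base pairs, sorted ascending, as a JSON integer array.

[2,3,4,4,5,6,6,7,7,7,7,8,8,9,9,10,11,11,12,12,12,13,13,13,14,15,15,16,16]

Per-enzyme occurrences:
  PtaIII (GCGGTA, off=0): starts [7, 14, 113, 173, 193, 262] → cuts [7, 14, 113, 173, 193, 262]
  SqiIV (TCGGCA, off=3): starts [35, 59, 131, 148, 268] → cuts [38, 62, 134, 151, 271]
  QalIX (TCCAGAGC, off=2): starts [20, 48, 99, 182, 225] → cuts [22, 50, 101, 184, 227]
  FykII (CGCCTT, off=4): starts [0, 65, 71, 87, 122, 141, 154, 167, 202, 216, 238, 253] → cuts [4, 69, 75, 91, 126, 145, 158, 171, 206, 220, 242, 257]

All cut coordinates (distinct, sorted): [4, 7, 14, 22, 38, 50, 62, 69, 75, 91, 101, 113, 126, 134, 145, 151, 158, 171, 173, 184, 193, 206, 220, 227, 242, 257, 262, 271]

Fragment lengths:
  [0,4): 4 bp
  [4,7): 3 bp
  [7,14): 7 bp
  [14,22): 8 bp
  [22,38): 16 bp
  [38,50): 12 bp
  [50,62): 12 bp
  [62,69): 7 bp
  [69,75): 6 bp
  [75,91): 16 bp
  [91,101): 10 bp
  [101,113): 12 bp
  [113,126): 13 bp
  [126,134): 8 bp
  [134,145): 11 bp
  [145,151): 6 bp
  [151,158): 7 bp
  [158,171): 13 bp
  [171,173): 2 bp
  [173,184): 11 bp
  [184,193): 9 bp
  [193,206): 13 bp
  [206,220): 14 bp
  [220,227): 7 bp
  [227,242): 15 bp
  [242,257): 15 bp
  [257,262): 5 bp
  [262,271): 9 bp
  [271,275): 4 bp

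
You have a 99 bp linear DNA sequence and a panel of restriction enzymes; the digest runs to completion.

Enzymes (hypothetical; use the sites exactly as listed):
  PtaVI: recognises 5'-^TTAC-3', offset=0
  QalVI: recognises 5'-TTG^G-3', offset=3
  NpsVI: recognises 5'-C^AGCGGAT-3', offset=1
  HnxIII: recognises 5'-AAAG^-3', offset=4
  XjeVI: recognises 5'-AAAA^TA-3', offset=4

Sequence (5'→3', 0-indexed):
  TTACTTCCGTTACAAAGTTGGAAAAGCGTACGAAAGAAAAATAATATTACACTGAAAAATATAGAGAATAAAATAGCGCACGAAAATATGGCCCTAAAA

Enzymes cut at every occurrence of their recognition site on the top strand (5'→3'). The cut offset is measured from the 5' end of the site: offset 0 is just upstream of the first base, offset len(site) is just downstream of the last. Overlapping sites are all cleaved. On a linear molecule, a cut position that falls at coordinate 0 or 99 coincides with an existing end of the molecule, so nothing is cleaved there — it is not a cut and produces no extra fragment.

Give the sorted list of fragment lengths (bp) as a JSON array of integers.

Per-enzyme occurrences:
  PtaVI TTAC/0: at [0, 9, 46] ⇒ [9, 46] (position 0 is a terminus of the linear molecule — no cut)
  QalVI TTGG/3: at [17] ⇒ [20]
  NpsVI (CAGCGGAT, off=1): no sites
  HnxIII AAAG/4: at [13, 22, 32] ⇒ [17, 26, 36]
  XjeVI AAAATA/4: at [37, 55, 69, 82] ⇒ [41, 59, 73, 86]

All cut coordinates (distinct, sorted): [9, 17, 20, 26, 36, 41, 46, 59, 73, 86]

Fragment lengths:
  [0,9): 9 bp
  [9,17): 8 bp
  [17,20): 3 bp
  [20,26): 6 bp
  [26,36): 10 bp
  [36,41): 5 bp
  [41,46): 5 bp
  [46,59): 13 bp
  [59,73): 14 bp
  [73,86): 13 bp
  [86,99): 13 bp

[3,5,5,6,8,9,10,13,13,13,14]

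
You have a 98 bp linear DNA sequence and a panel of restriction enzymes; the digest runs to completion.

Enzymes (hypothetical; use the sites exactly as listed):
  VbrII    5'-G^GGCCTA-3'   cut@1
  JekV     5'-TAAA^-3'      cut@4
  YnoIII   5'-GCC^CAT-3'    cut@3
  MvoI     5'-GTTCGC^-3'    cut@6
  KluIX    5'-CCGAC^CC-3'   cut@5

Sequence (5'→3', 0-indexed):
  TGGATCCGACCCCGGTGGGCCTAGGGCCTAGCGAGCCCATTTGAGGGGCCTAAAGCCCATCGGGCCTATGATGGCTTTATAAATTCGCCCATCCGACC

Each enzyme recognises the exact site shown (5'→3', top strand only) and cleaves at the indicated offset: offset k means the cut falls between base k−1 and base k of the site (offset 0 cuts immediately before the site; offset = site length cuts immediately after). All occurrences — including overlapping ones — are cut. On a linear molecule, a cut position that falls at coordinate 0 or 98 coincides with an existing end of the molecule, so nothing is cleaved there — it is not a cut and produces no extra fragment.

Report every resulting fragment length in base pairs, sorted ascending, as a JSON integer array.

[3,5,6,7,7,8,9,9,10,13,21]

Site scan:
  VbrII GGGCCTA/1: at [16, 23, 45, 61] ⇒ [17, 24, 46, 62]
  JekV TAAA/4: at [50, 79] ⇒ [54, 83]
  YnoIII GCCCAT/3: at [34, 54, 86] ⇒ [37, 57, 89]
  MvoI (GTTCGC, off=6): no sites
  KluIX CCGACCC/5: at [5] ⇒ [10]

Pooled cuts: [10, 17, 24, 37, 46, 54, 57, 62, 83, 89]

Fragments:
  [0,10): 10 bp
  [10,17): 7 bp
  [17,24): 7 bp
  [24,37): 13 bp
  [37,46): 9 bp
  [46,54): 8 bp
  [54,57): 3 bp
  [57,62): 5 bp
  [62,83): 21 bp
  [83,89): 6 bp
  [89,98): 9 bp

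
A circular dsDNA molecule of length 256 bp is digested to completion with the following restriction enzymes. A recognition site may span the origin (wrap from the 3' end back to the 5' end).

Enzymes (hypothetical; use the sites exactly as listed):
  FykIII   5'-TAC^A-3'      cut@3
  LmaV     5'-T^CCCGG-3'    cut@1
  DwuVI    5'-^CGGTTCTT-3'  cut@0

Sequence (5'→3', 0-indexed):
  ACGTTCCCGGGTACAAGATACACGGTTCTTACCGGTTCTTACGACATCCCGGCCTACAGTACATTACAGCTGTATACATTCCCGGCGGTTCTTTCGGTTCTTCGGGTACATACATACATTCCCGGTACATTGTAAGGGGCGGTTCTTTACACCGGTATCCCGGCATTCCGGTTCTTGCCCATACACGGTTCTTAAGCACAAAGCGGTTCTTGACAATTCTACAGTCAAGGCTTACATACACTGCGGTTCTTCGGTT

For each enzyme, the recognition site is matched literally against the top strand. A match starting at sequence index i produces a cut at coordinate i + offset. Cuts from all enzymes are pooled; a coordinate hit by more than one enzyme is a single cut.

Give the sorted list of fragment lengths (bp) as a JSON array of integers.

Per-enzyme occurrences:
  FykIII (TACA, off=3): starts [11, 18, 54, 59, 64, 74, 106, 110, 114, 125, 147, 181, 219, 232, 236] → cuts [14, 21, 57, 62, 67, 77, 109, 113, 117, 128, 150, 184, 222, 235, 239]
  LmaV (TCCCGG, off=1): starts [4, 46, 79, 119, 157] → cuts [5, 47, 80, 120, 158]
  DwuVI (CGGTTCTT, off=0): starts [22, 32, 85, 94, 139, 168, 185, 203, 243] → cuts [22, 32, 85, 94, 139, 168, 185, 203, 243]

All cut coordinates (distinct, sorted): [5, 14, 21, 22, 32, 47, 57, 62, 67, 77, 80, 85, 94, 109, 113, 117, 120, 128, 139, 150, 158, 168, 184, 185, 203, 222, 235, 239, 243]

Fragments:
  5→14: 9 bp
  14→21: 7 bp
  21→22: 1 bp
  22→32: 10 bp
  32→47: 15 bp
  47→57: 10 bp
  57→62: 5 bp
  62→67: 5 bp
  67→77: 10 bp
  77→80: 3 bp
  80→85: 5 bp
  85→94: 9 bp
  94→109: 15 bp
  109→113: 4 bp
  113→117: 4 bp
  117→120: 3 bp
  120→128: 8 bp
  128→139: 11 bp
  139→150: 11 bp
  150→158: 8 bp
  158→168: 10 bp
  168→184: 16 bp
  184→185: 1 bp
  185→203: 18 bp
  203→222: 19 bp
  222→235: 13 bp
  235→239: 4 bp
  239→243: 4 bp
  243→5 (wrap): 256-243+5 = 18 bp

[1,1,3,3,4,4,4,4,5,5,5,7,8,8,9,9,10,10,10,10,11,11,13,15,15,16,18,18,19]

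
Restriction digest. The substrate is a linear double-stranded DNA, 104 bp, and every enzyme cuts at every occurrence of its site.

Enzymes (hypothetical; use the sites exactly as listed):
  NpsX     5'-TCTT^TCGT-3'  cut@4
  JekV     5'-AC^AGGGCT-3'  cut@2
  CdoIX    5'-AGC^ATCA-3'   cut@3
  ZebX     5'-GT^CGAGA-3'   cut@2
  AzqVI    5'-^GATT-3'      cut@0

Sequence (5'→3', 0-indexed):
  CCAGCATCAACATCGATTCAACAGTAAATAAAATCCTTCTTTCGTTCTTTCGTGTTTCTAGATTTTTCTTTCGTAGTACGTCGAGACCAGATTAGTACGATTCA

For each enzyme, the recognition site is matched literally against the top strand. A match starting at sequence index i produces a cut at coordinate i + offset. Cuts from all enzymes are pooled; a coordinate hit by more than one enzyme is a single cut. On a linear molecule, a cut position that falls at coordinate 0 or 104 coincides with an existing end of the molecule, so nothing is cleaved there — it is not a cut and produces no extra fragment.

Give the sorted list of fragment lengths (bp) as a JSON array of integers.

[5,6,8,8,9,9,10,11,11,27]

Per-enzyme occurrences:
  NpsX (TCTTTCGT, off=4): starts [37, 45, 66] → cuts [41, 49, 70]
  JekV (ACAGGGCT, off=2): no sites
  CdoIX (AGCATCA, off=3): starts [2] → cuts [5]
  ZebX (GTCGAGA, off=2): starts [79] → cuts [81]
  AzqVI (GATT, off=0): starts [14, 60, 89, 98] → cuts [14, 60, 89, 98]

Pooled cuts: [5, 14, 41, 49, 60, 70, 81, 89, 98]

Fragments:
  [0,5): 5 bp
  [5,14): 9 bp
  [14,41): 27 bp
  [41,49): 8 bp
  [49,60): 11 bp
  [60,70): 10 bp
  [70,81): 11 bp
  [81,89): 8 bp
  [89,98): 9 bp
  [98,104): 6 bp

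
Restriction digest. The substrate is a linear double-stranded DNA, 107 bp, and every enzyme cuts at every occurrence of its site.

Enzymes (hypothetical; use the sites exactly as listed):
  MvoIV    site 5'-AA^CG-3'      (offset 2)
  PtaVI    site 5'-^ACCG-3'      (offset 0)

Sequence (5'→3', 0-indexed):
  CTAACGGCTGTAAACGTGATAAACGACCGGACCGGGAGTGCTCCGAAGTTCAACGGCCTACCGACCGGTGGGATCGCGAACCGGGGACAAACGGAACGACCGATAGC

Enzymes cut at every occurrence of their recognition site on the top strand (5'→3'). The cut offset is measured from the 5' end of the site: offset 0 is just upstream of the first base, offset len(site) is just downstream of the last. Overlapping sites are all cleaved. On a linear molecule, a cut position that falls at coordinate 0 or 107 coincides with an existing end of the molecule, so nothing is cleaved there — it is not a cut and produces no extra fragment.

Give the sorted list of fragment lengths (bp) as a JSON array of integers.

[2,2,4,4,5,5,6,9,9,10,12,16,23]

Per-enzyme occurrences:
  MvoIV (AACG, off=2): starts [2, 12, 21, 51, 89, 94] → cuts [4, 14, 23, 53, 91, 96]
  PtaVI (ACCG, off=0): starts [25, 30, 59, 63, 79, 98] → cuts [25, 30, 59, 63, 79, 98]

Pooled cuts: [4, 14, 23, 25, 30, 53, 59, 63, 79, 91, 96, 98]

Fragment lengths:
  [0,4): 4 bp
  [4,14): 10 bp
  [14,23): 9 bp
  [23,25): 2 bp
  [25,30): 5 bp
  [30,53): 23 bp
  [53,59): 6 bp
  [59,63): 4 bp
  [63,79): 16 bp
  [79,91): 12 bp
  [91,96): 5 bp
  [96,98): 2 bp
  [98,107): 9 bp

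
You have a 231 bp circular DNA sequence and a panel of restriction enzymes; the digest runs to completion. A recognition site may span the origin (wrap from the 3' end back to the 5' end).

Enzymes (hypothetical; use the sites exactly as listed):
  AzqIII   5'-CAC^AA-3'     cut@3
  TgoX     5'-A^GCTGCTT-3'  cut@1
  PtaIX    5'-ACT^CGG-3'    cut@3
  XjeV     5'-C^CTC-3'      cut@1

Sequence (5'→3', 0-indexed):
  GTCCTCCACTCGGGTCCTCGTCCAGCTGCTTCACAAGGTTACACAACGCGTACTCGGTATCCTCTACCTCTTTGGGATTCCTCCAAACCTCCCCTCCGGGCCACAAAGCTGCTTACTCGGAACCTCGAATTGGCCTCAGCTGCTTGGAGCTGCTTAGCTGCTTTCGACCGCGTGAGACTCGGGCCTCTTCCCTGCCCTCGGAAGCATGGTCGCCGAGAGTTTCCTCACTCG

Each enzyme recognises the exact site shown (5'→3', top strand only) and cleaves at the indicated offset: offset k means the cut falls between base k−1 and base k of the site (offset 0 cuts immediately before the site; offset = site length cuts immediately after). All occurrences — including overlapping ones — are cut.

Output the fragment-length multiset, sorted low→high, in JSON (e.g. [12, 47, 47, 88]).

[3,4,5,5,5,6,6,6,6,7,7,8,8,8,10,10,10,10,10,11,11,12,13,23,27]

Per-enzyme occurrences:
  AzqIII (CACAA, off=3): starts [31, 41, 101] → cuts [34, 44, 104]
  TgoX (AGCTGCTT, off=1): starts [23, 106, 137, 147, 155] → cuts [24, 107, 138, 148, 156]
  PtaIX (ACTCGG, off=3): starts [7, 51, 114, 176, 226] → cuts [10, 54, 117, 179, 229]
  XjeV (CCTC, off=1): starts [2, 15, 60, 66, 79, 87, 92, 122, 133, 183, 195, 222] → cuts [3, 16, 61, 67, 80, 88, 93, 123, 134, 184, 196, 223]

Pooled cuts: [3, 10, 16, 24, 34, 44, 54, 61, 67, 80, 88, 93, 104, 107, 117, 123, 134, 138, 148, 156, 179, 184, 196, 223, 229]

Fragment lengths:
  3→10: 7 bp
  10→16: 6 bp
  16→24: 8 bp
  24→34: 10 bp
  34→44: 10 bp
  44→54: 10 bp
  54→61: 7 bp
  61→67: 6 bp
  67→80: 13 bp
  80→88: 8 bp
  88→93: 5 bp
  93→104: 11 bp
  104→107: 3 bp
  107→117: 10 bp
  117→123: 6 bp
  123→134: 11 bp
  134→138: 4 bp
  138→148: 10 bp
  148→156: 8 bp
  156→179: 23 bp
  179→184: 5 bp
  184→196: 12 bp
  196→223: 27 bp
  223→229: 6 bp
  229→3 (wrap): 231-229+3 = 5 bp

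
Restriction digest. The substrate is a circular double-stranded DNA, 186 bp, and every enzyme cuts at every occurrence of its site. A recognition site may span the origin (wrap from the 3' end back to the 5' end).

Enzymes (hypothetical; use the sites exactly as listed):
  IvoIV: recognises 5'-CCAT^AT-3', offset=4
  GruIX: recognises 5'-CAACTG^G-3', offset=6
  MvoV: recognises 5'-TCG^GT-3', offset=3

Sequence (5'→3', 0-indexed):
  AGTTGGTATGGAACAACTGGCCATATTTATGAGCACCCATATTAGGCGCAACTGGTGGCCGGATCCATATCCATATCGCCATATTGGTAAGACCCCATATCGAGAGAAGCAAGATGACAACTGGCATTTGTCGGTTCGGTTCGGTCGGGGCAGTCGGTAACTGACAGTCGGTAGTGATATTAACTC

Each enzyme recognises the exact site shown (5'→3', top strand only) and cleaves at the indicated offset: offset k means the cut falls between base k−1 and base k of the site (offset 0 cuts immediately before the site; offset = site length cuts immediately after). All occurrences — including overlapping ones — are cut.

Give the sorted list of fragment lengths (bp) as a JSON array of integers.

[5,5,5,6,8,10,13,14,14,14,16,16,25,35]

Per-enzyme occurrences:
  IvoIV CCATAT/4: at [20, 36, 64, 70, 78, 94] ⇒ [24, 40, 68, 74, 82, 98]
  GruIX CAACTGG/6: at [13, 48, 117] ⇒ [19, 54, 123]
  MvoV TCGGT/3: at [130, 135, 140, 153, 167] ⇒ [133, 138, 143, 156, 170]

All cut coordinates (distinct, sorted): [19, 24, 40, 54, 68, 74, 82, 98, 123, 133, 138, 143, 156, 170]

Fragment lengths:
  19→24: 5 bp
  24→40: 16 bp
  40→54: 14 bp
  54→68: 14 bp
  68→74: 6 bp
  74→82: 8 bp
  82→98: 16 bp
  98→123: 25 bp
  123→133: 10 bp
  133→138: 5 bp
  138→143: 5 bp
  143→156: 13 bp
  156→170: 14 bp
  170→19 (wrap): 186-170+19 = 35 bp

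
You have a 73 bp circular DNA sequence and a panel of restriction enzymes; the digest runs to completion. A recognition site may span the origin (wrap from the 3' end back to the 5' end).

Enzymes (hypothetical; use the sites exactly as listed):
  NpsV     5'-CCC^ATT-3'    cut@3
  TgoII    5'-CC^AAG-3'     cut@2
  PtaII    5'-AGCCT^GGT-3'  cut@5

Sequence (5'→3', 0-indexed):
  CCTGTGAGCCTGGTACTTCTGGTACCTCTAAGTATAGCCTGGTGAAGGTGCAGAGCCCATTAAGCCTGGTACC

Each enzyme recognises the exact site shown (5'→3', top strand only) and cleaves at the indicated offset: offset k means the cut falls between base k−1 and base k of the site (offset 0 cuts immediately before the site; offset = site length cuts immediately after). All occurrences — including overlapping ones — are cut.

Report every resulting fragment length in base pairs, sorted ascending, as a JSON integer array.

Scan for sites:
  NpsV (CCCATT, off=3): starts [55] → cuts [58]
  TgoII (CCAAG, off=2): no sites
  PtaII (AGCCTGGT, off=5): starts [6, 35, 62] → cuts [11, 40, 67]

All cut coordinates (distinct, sorted): [11, 40, 58, 67]

Fragment lengths:
  11→40: 29 bp
  40→58: 18 bp
  58→67: 9 bp
  67→11 (wrap): 73-67+11 = 17 bp

[9,17,18,29]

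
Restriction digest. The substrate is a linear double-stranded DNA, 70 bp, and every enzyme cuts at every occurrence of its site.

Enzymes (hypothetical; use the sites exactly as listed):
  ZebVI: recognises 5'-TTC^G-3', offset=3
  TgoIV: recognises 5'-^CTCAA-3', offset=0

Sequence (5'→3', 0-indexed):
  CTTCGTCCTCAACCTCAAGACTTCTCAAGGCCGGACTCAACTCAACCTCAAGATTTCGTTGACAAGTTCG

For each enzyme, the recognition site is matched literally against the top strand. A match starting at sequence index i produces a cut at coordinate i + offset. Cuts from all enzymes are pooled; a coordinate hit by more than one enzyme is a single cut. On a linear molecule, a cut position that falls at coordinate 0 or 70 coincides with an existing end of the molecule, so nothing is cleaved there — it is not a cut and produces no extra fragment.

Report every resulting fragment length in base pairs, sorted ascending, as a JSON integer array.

Per-enzyme occurrences:
  ZebVI TTCG/3: at [1, 54, 66] ⇒ [4, 57, 69]
  TgoIV CTCAA/0: at [7, 13, 23, 35, 40, 46] ⇒ [7, 13, 23, 35, 40, 46]

All cut coordinates (distinct, sorted): [4, 7, 13, 23, 35, 40, 46, 57, 69]

Fragment lengths:
  [0,4): 4 bp
  [4,7): 3 bp
  [7,13): 6 bp
  [13,23): 10 bp
  [23,35): 12 bp
  [35,40): 5 bp
  [40,46): 6 bp
  [46,57): 11 bp
  [57,69): 12 bp
  [69,70): 1 bp

[1,3,4,5,6,6,10,11,12,12]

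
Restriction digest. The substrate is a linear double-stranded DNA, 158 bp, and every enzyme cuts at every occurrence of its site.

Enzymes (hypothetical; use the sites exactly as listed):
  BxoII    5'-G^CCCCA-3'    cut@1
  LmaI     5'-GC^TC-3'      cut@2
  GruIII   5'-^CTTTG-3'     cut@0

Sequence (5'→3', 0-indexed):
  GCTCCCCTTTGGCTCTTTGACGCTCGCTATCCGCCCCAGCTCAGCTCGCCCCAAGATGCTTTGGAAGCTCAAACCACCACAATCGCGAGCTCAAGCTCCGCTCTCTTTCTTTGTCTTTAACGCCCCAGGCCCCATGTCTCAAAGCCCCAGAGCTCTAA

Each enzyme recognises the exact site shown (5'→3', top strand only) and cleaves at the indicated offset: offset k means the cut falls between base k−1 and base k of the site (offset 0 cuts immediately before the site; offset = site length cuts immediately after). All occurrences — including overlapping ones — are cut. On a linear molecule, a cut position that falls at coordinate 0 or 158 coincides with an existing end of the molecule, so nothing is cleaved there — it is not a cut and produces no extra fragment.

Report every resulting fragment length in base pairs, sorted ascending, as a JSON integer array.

[1,2,3,4,5,5,5,6,7,7,7,7,9,9,10,10,10,14,15,22]

Scan for sites:
  BxoII (GCCCCA, off=1): starts [32, 47, 121, 128, 143] → cuts [33, 48, 122, 129, 144]
  LmaI (GCTC, off=2): starts [0, 11, 21, 38, 43, 66, 88, 94, 99, 151] → cuts [2, 13, 23, 40, 45, 68, 90, 96, 101, 153]
  GruIII (CTTTG, off=0): starts [6, 14, 58, 108] → cuts [6, 14, 58, 108]

Pooled cuts: [2, 6, 13, 14, 23, 33, 40, 45, 48, 58, 68, 90, 96, 101, 108, 122, 129, 144, 153]

Fragments:
  [0,2): 2 bp
  [2,6): 4 bp
  [6,13): 7 bp
  [13,14): 1 bp
  [14,23): 9 bp
  [23,33): 10 bp
  [33,40): 7 bp
  [40,45): 5 bp
  [45,48): 3 bp
  [48,58): 10 bp
  [58,68): 10 bp
  [68,90): 22 bp
  [90,96): 6 bp
  [96,101): 5 bp
  [101,108): 7 bp
  [108,122): 14 bp
  [122,129): 7 bp
  [129,144): 15 bp
  [144,153): 9 bp
  [153,158): 5 bp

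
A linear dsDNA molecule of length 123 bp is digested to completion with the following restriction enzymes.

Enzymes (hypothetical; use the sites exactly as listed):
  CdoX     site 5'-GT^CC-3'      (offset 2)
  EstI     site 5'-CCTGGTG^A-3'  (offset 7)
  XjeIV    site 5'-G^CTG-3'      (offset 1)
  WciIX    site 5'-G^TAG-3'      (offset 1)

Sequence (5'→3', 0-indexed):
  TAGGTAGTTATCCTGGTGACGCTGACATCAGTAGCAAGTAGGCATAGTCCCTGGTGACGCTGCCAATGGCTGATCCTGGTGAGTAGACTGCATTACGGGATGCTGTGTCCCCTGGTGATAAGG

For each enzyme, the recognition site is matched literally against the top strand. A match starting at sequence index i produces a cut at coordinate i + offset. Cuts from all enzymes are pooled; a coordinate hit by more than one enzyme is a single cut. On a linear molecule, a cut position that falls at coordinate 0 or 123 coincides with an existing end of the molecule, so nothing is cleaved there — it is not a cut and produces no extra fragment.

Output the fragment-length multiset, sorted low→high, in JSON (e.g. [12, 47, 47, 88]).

[2,3,3,4,6,6,7,8,9,10,10,10,12,14,19]

Site scan:
  CdoX GTCC/2: at [46, 106] ⇒ [48, 108]
  EstI CCTGGTGA/7: at [11, 49, 74, 110] ⇒ [18, 56, 81, 117]
  XjeIV GCTG/1: at [20, 58, 68, 101] ⇒ [21, 59, 69, 102]
  WciIX GTAG/1: at [3, 30, 37, 82] ⇒ [4, 31, 38, 83]

All cut coordinates (distinct, sorted): [4, 18, 21, 31, 38, 48, 56, 59, 69, 81, 83, 102, 108, 117]

Fragments:
  [0,4): 4 bp
  [4,18): 14 bp
  [18,21): 3 bp
  [21,31): 10 bp
  [31,38): 7 bp
  [38,48): 10 bp
  [48,56): 8 bp
  [56,59): 3 bp
  [59,69): 10 bp
  [69,81): 12 bp
  [81,83): 2 bp
  [83,102): 19 bp
  [102,108): 6 bp
  [108,117): 9 bp
  [117,123): 6 bp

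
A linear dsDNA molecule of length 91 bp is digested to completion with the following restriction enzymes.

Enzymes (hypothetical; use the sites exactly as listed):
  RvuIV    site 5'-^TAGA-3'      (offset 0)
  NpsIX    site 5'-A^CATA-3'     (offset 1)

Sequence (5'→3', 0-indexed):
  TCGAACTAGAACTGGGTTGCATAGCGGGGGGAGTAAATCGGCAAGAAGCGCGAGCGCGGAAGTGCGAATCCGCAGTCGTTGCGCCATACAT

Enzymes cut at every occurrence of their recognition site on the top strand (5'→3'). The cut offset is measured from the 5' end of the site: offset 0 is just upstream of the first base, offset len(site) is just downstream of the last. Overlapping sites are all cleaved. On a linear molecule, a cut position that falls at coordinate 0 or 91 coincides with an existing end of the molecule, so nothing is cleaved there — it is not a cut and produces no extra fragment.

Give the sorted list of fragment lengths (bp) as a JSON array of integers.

Scan for sites:
  RvuIV (TAGA, off=0): starts [6] → cuts [6]
  NpsIX (ACATA, off=1): no sites

Pooled cuts: [6]

Fragments:
  [0,6): 6 bp
  [6,91): 85 bp

[6,85]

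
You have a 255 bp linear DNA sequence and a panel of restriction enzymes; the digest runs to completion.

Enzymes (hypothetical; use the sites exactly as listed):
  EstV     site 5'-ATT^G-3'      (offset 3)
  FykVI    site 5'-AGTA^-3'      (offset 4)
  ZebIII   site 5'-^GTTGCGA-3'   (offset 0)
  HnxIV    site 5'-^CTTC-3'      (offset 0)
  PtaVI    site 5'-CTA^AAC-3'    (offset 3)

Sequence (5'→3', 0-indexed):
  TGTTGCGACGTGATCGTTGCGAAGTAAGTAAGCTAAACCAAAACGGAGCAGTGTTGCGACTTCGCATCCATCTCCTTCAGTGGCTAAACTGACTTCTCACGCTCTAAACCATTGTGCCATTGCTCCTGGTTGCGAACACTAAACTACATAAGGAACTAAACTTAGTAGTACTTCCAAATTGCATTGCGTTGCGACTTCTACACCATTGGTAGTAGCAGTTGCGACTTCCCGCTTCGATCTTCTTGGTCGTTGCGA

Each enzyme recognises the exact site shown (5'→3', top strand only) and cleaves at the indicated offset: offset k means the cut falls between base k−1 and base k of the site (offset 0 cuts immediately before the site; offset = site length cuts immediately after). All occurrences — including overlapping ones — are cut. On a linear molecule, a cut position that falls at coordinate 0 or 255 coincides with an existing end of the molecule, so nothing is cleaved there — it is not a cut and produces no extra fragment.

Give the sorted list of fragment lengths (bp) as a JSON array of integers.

[1,2,3,3,4,5,5,6,7,7,7,7,7,7,7,7,7,8,9,10,10,11,12,13,13,14,14,15,17,17]

Site scan:
  EstV (ATTG, off=3): starts [110, 118, 177, 182, 204] → cuts [113, 121, 180, 185, 207]
  FykVI (AGTA, off=4): starts [22, 26, 163, 166, 210] → cuts [26, 30, 167, 170, 214]
  ZebIII (GTTGCGA, off=0): starts [1, 15, 52, 128, 187, 217, 248] → cuts [1, 15, 52, 128, 187, 217, 248]
  HnxIV (CTTC, off=0): starts [59, 74, 92, 170, 194, 224, 231, 238] → cuts [59, 74, 92, 170, 194, 224, 231, 238]
  PtaVI (CTAAAC, off=3): starts [32, 83, 103, 138, 155] → cuts [35, 86, 106, 141, 158]

Pooled cuts: [1, 15, 26, 30, 35, 52, 59, 74, 86, 92, 106, 113, 121, 128, 141, 158, 167, 170, 180, 185, 187, 194, 207, 214, 217, 224, 231, 238, 248]

Fragments:
  [0,1): 1 bp
  [1,15): 14 bp
  [15,26): 11 bp
  [26,30): 4 bp
  [30,35): 5 bp
  [35,52): 17 bp
  [52,59): 7 bp
  [59,74): 15 bp
  [74,86): 12 bp
  [86,92): 6 bp
  [92,106): 14 bp
  [106,113): 7 bp
  [113,121): 8 bp
  [121,128): 7 bp
  [128,141): 13 bp
  [141,158): 17 bp
  [158,167): 9 bp
  [167,170): 3 bp
  [170,180): 10 bp
  [180,185): 5 bp
  [185,187): 2 bp
  [187,194): 7 bp
  [194,207): 13 bp
  [207,214): 7 bp
  [214,217): 3 bp
  [217,224): 7 bp
  [224,231): 7 bp
  [231,238): 7 bp
  [238,248): 10 bp
  [248,255): 7 bp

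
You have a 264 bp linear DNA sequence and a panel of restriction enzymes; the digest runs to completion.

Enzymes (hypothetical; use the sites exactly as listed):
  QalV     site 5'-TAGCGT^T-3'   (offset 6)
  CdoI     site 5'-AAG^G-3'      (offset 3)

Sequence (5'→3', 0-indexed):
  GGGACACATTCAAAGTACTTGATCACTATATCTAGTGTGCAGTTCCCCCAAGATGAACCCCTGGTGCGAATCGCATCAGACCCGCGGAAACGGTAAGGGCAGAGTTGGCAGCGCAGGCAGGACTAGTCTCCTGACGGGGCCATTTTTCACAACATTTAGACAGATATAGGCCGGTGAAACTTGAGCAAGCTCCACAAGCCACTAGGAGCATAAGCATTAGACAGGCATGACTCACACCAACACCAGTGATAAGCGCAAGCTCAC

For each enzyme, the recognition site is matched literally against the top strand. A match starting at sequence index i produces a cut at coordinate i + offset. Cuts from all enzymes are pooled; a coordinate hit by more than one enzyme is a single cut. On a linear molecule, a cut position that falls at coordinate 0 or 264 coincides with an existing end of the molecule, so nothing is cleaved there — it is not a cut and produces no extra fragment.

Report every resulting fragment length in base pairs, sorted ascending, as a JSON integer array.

Scan for sites:
  QalV (TAGCGTT, off=6): no sites
  CdoI (AAGG, off=3): starts [94] → cuts [97]

All cut coordinates (distinct, sorted): [97]

Fragment lengths:
  [0,97): 97 bp
  [97,264): 167 bp

[97,167]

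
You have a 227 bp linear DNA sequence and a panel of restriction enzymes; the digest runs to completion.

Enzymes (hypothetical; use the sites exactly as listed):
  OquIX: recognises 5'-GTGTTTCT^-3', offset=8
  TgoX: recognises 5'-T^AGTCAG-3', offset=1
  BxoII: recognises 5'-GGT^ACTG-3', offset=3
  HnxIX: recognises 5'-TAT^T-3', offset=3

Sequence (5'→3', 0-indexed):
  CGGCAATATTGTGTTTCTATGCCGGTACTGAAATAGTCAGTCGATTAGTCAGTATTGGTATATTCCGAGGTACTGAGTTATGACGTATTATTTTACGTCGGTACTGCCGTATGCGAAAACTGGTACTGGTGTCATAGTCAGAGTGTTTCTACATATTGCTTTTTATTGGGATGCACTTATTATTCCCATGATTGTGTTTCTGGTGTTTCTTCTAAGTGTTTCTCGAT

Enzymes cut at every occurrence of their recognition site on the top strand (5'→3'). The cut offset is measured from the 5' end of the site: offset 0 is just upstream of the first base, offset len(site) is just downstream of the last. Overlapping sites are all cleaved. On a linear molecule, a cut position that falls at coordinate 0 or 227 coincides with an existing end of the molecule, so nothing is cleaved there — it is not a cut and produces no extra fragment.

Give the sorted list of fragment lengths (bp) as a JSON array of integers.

[3,3,4,6,8,8,8,8,9,9,9,9,10,11,11,12,13,14,15,17,18,22]

Site scan:
  OquIX (GTGTTTCT, off=8): starts [10, 142, 193, 202, 215] → cuts [18, 150, 201, 210, 223]
  TgoX (TAGTCAG, off=1): starts [33, 45, 134] → cuts [34, 46, 135]
  BxoII (GGTACTG, off=3): starts [23, 68, 99, 121] → cuts [26, 71, 102, 124]
  HnxIX (TATT, off=3): starts [6, 52, 60, 85, 88, 153, 163, 177, 180] → cuts [9, 55, 63, 88, 91, 156, 166, 180, 183]

All cut coordinates (distinct, sorted): [9, 18, 26, 34, 46, 55, 63, 71, 88, 91, 102, 124, 135, 150, 156, 166, 180, 183, 201, 210, 223]

Fragment lengths:
  [0,9): 9 bp
  [9,18): 9 bp
  [18,26): 8 bp
  [26,34): 8 bp
  [34,46): 12 bp
  [46,55): 9 bp
  [55,63): 8 bp
  [63,71): 8 bp
  [71,88): 17 bp
  [88,91): 3 bp
  [91,102): 11 bp
  [102,124): 22 bp
  [124,135): 11 bp
  [135,150): 15 bp
  [150,156): 6 bp
  [156,166): 10 bp
  [166,180): 14 bp
  [180,183): 3 bp
  [183,201): 18 bp
  [201,210): 9 bp
  [210,223): 13 bp
  [223,227): 4 bp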